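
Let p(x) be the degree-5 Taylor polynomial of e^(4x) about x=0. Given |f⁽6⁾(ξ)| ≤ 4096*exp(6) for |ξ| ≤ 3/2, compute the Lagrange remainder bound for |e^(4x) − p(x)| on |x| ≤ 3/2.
324*exp(6)/5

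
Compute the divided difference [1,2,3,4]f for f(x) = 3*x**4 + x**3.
31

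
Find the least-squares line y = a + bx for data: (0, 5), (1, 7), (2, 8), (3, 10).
a = 51/10, b = 8/5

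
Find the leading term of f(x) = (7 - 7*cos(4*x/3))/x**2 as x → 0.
56/9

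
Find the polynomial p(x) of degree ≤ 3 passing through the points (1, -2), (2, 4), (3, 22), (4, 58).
x**3 - x - 2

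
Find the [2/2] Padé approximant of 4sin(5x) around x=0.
20*x/(25*x**2/6 + 1)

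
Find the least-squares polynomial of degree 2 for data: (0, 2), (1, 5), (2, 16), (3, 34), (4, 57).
12/7 + (33/70)x + (47/14)x²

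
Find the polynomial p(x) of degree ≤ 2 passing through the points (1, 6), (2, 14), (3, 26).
2*x**2 + 2*x + 2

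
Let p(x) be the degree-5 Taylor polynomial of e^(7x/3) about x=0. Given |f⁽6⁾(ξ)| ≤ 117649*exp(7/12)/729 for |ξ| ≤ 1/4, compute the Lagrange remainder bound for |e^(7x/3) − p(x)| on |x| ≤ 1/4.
117649*exp(7/12)/2149908480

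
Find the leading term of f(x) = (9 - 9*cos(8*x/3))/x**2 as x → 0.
32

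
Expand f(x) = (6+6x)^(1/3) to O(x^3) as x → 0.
6**(1/3) + 6**(1/3)*x/3 - 6**(1/3)*x**2/9 + O(x**3)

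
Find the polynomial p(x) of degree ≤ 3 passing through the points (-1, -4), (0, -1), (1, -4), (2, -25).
-2*x**3 - 3*x**2 + 2*x - 1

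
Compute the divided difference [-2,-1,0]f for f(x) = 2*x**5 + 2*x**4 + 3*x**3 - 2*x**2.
-27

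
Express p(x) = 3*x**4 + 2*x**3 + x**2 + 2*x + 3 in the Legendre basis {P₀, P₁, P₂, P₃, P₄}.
(59/15)P₀ + (16/5)P₁ + (50/21)P₂ + (4/5)P₃ + (24/35)P₄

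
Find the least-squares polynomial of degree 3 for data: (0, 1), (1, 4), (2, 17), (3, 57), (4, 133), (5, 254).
83/63 + (-229/189)x + (127/126)x² + (101/54)x³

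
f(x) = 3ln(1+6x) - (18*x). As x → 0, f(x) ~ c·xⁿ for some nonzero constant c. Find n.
2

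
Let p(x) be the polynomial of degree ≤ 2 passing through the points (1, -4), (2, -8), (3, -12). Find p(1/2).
-2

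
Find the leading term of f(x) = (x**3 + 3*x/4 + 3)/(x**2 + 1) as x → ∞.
x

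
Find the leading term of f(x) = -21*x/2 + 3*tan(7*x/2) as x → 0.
343*x**3/8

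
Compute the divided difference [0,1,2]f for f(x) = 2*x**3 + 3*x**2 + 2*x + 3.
9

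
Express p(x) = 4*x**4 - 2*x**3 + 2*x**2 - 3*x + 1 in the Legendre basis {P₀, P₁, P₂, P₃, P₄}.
(37/15)P₀ + (-21/5)P₁ + (76/21)P₂ + (-4/5)P₃ + (32/35)P₄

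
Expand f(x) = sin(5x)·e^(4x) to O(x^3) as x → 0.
5*x + 20*x**2 + O(x**3)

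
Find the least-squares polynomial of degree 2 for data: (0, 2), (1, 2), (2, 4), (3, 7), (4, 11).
66/35 + (-19/70)x + (9/14)x²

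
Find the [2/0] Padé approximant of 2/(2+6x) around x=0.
9*x**2 - 3*x + 1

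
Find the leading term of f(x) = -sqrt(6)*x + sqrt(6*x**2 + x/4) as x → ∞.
sqrt(6)/48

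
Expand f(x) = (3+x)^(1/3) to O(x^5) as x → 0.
3**(1/3) + 3**(1/3)*x/9 - 3**(1/3)*x**2/81 + 5*3**(1/3)*x**3/2187 - 10*3**(1/3)*x**4/19683 + O(x**5)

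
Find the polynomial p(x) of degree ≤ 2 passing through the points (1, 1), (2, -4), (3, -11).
-x**2 - 2*x + 4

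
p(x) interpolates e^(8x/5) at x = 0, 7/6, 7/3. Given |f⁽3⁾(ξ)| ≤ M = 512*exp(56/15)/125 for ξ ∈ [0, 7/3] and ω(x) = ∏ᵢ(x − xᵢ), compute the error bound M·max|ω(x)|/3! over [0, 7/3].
21952*sqrt(3)*exp(56/15)/91125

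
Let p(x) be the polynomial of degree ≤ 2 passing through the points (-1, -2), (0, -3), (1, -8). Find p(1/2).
-5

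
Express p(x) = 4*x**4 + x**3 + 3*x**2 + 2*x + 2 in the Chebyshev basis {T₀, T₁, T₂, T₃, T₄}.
(5)T₀ + (11/4)T₁ + (7/2)T₂ + (1/4)T₃ + (1/2)T₄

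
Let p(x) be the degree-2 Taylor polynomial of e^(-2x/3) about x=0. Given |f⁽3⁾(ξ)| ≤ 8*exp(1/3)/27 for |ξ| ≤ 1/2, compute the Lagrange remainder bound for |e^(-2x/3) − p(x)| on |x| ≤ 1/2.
exp(1/3)/162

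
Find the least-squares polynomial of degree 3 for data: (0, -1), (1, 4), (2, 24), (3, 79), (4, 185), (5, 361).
-59/63 + (514/189)x + (-257/252)x² + (323/108)x³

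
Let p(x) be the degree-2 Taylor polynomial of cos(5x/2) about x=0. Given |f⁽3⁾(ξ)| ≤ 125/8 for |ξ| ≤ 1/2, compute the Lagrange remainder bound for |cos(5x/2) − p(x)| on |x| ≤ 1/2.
125/384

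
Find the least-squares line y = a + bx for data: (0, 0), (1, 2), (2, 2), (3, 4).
a = 1/5, b = 6/5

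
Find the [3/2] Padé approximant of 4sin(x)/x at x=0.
(4 - 7*x**2/15)/(x**2/20 + 1)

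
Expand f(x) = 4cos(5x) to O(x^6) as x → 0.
4 - 50*x**2 + 625*x**4/6 + O(x**6)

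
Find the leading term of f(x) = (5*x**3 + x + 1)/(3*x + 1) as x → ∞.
5*x**2/3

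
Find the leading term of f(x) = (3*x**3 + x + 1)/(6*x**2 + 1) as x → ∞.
x/2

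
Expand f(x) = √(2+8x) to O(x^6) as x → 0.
sqrt(2) + 2*sqrt(2)*x - 2*sqrt(2)*x**2 + 4*sqrt(2)*x**3 - 10*sqrt(2)*x**4 + 28*sqrt(2)*x**5 + O(x**6)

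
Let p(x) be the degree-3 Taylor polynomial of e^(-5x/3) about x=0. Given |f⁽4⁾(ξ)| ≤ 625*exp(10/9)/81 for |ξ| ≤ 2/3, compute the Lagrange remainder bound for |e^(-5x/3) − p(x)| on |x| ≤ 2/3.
1250*exp(10/9)/19683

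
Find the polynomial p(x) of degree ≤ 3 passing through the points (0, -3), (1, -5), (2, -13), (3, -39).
-2*x**3 + 3*x**2 - 3*x - 3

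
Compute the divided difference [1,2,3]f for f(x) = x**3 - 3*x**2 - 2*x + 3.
3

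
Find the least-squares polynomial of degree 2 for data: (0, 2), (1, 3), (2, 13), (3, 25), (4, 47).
66/35 + (-48/35)x + (22/7)x²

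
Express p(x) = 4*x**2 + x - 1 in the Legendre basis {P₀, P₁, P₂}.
(1/3)P₀ + P₁ + (8/3)P₂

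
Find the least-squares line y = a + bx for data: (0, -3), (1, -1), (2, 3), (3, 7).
a = -18/5, b = 17/5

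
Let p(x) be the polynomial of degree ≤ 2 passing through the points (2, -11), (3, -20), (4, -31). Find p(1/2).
-5/4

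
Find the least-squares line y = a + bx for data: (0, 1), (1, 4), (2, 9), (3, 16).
a = 0, b = 5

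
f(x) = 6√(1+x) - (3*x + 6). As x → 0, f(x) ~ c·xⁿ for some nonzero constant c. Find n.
2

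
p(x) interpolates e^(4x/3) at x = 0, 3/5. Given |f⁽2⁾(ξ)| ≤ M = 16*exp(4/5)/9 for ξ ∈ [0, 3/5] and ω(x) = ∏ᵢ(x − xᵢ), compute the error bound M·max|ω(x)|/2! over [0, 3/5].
2*exp(4/5)/25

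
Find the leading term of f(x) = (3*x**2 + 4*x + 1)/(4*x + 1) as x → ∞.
3*x/4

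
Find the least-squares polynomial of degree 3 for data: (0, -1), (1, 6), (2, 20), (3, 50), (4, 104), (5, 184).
-97/126 + (2953/756)x + (10/9)x² + (119/108)x³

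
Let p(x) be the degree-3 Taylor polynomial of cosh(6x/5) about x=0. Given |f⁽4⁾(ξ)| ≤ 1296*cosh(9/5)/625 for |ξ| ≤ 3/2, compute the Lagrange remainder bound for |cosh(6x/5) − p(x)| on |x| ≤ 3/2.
2187*cosh(9/5)/5000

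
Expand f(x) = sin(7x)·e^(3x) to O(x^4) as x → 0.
7*x + 21*x**2 - 77*x**3/3 + O(x**4)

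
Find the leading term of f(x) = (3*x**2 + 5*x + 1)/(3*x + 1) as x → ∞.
x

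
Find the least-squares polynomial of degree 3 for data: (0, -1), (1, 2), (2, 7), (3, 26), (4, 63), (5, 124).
-47/63 + (337/189)x + (-127/126)x² + (61/54)x³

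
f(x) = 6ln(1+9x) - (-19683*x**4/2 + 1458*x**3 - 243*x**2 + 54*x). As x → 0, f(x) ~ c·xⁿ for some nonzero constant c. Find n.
5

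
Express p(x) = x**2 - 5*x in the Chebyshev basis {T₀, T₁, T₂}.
(1/2)T₀ + (-5)T₁ + (1/2)T₂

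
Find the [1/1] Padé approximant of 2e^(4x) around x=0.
(4*x + 2)/(1 - 2*x)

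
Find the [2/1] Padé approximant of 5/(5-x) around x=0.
1/(1 - x/5)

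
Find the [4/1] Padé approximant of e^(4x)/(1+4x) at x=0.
(1696*x**4/135 + 448*x**3/45 + 8*x**2 + 176*x/45 + 1)/(176*x/45 + 1)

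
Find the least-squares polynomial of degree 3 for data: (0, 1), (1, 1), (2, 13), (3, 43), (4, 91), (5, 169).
6/7 + (-155/42)x + (23/7)x² + (5/6)x³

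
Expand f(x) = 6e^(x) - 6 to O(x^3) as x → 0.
6*x + 3*x**2 + O(x**3)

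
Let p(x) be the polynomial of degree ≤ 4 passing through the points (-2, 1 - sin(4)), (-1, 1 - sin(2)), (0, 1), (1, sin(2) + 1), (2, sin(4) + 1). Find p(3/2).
5*sin(4)/16 + 7*sin(2)/8 + 1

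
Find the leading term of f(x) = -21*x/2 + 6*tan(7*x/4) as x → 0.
343*x**3/32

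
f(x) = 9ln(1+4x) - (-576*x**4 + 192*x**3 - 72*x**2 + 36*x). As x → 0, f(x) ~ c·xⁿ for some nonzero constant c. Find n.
5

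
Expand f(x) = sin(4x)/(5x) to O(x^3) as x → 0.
4/5 - 32*x**2/15 + O(x**3)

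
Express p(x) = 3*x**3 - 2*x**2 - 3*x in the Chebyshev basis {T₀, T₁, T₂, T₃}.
-T₀ + (-3/4)T₁ - T₂ + (3/4)T₃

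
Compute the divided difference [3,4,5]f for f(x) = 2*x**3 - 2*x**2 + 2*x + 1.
22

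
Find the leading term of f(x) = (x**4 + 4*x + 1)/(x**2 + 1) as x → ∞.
x**2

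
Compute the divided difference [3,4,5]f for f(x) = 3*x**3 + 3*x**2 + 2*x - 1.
39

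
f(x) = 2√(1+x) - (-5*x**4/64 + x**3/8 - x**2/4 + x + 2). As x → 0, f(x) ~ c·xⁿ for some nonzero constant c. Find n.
5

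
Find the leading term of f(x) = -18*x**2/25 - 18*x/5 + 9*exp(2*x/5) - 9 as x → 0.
12*x**3/125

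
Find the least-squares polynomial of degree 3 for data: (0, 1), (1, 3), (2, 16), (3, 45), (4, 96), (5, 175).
121/126 + (-925/756)x + (307/126)x² + (103/108)x³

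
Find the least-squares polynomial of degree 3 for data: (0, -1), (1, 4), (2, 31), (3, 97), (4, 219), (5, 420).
-25/21 + (104/63)x + (20/21)x² + (28/9)x³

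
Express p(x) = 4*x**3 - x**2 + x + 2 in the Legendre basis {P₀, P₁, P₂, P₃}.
(5/3)P₀ + (17/5)P₁ + (-2/3)P₂ + (8/5)P₃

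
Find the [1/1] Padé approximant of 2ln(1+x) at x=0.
2*x/(x/2 + 1)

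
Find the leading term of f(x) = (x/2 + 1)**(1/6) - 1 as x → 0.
x/12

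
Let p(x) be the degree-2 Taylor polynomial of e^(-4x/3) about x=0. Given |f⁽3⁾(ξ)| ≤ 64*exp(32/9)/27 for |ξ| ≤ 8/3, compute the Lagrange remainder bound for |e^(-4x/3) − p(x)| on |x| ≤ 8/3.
16384*exp(32/9)/2187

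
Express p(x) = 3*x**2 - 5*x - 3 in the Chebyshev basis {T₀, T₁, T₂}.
(-3/2)T₀ + (-5)T₁ + (3/2)T₂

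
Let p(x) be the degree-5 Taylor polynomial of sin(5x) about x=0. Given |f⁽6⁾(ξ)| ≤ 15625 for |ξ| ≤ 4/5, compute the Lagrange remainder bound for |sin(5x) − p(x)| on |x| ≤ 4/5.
256/45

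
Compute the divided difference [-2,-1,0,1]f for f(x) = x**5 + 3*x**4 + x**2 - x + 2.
-1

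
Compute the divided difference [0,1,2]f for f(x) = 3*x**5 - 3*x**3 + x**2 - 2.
37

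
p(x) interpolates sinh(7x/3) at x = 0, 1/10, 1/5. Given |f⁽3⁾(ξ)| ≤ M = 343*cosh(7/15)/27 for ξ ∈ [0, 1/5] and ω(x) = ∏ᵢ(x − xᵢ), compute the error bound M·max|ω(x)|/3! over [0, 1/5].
343*sqrt(3)*cosh(7/15)/729000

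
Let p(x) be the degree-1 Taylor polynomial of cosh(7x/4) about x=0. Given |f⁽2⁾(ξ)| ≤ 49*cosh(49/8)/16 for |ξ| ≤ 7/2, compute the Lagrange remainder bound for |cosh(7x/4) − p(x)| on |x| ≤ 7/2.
2401*cosh(49/8)/128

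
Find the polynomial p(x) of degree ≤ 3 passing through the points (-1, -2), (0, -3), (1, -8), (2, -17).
-2*x**2 - 3*x - 3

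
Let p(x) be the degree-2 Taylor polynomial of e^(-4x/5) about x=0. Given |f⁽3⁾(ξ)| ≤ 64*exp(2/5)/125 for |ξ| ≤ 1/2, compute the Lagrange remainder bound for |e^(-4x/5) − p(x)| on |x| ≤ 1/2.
4*exp(2/5)/375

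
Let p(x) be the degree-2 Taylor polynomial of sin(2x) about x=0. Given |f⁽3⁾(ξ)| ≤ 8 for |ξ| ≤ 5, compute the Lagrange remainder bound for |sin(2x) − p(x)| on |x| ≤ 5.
500/3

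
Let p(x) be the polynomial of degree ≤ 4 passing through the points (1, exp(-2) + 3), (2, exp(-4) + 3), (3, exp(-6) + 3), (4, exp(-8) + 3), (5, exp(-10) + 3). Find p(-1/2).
(-2772*exp(6) - 1540*exp(2) + 315 + 2970*exp(4) + 1155*exp(8) + 384*exp(10))*exp(-10)/128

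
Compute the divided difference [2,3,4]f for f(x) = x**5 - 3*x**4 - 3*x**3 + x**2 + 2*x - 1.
94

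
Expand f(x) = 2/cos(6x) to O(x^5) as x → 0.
2 + 36*x**2 + 540*x**4 + O(x**5)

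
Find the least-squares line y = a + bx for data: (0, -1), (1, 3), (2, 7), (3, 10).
a = -4/5, b = 37/10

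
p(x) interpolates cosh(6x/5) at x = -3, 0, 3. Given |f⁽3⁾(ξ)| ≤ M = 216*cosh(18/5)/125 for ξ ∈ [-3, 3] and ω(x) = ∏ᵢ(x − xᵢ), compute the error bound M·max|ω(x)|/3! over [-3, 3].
216*sqrt(3)*cosh(18/5)/125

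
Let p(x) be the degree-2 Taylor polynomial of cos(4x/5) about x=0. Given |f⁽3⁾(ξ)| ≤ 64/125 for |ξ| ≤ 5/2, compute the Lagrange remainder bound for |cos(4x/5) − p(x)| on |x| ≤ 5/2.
4/3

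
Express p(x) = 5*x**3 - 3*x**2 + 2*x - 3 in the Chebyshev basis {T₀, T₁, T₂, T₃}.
(-9/2)T₀ + (23/4)T₁ + (-3/2)T₂ + (5/4)T₃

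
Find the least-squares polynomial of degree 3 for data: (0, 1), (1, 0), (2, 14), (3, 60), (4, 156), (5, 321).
13/14 + (-53/28)x + (-51/28)x² + (3)x³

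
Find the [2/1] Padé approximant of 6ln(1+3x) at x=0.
9*x*(x + 2)/(2*x + 1)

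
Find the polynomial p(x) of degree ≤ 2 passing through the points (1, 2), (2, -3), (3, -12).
-2*x**2 + x + 3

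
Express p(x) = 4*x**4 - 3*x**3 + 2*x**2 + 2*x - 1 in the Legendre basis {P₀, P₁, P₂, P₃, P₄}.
(7/15)P₀ + (1/5)P₁ + (76/21)P₂ + (-6/5)P₃ + (32/35)P₄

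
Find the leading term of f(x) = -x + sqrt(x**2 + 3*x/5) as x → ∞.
3/10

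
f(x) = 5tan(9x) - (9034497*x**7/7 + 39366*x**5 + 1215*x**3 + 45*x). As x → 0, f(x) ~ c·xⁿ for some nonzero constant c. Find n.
9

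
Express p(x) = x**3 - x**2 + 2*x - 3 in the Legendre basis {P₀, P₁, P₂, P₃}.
(-10/3)P₀ + (13/5)P₁ + (-2/3)P₂ + (2/5)P₃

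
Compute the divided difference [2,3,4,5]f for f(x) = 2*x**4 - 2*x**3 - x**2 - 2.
26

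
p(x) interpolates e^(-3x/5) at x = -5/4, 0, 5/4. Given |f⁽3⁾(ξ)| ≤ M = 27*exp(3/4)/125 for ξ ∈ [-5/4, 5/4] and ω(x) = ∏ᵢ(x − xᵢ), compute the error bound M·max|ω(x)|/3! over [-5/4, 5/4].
sqrt(3)*exp(3/4)/64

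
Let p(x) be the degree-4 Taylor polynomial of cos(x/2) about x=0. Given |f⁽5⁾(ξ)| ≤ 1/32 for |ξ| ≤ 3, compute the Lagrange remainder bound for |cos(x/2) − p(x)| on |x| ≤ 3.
81/1280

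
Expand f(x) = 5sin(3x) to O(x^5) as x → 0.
15*x - 45*x**3/2 + O(x**5)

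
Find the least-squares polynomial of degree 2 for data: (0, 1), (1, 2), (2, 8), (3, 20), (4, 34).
27/35 + (-26/35)x + (16/7)x²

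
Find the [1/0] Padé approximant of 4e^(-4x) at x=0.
4 - 16*x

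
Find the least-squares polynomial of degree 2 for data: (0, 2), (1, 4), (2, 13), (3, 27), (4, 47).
13/7 + (-29/70)x + (41/14)x²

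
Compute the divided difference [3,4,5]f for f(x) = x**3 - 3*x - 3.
12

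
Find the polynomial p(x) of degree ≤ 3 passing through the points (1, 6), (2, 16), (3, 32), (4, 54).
3*x**2 + x + 2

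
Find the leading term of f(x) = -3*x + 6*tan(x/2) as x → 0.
x**3/4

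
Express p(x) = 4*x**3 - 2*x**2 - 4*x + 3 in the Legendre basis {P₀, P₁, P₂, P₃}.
(7/3)P₀ + (-8/5)P₁ + (-4/3)P₂ + (8/5)P₃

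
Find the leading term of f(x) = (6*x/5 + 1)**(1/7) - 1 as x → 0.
6*x/35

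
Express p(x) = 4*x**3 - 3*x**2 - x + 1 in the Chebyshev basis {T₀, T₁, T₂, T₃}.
(-1/2)T₀ + (2)T₁ + (-3/2)T₂ + T₃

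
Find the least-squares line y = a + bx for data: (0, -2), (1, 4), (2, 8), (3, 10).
a = -1, b = 4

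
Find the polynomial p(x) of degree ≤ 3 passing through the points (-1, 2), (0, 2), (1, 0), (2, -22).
-3*x**3 - x**2 + 2*x + 2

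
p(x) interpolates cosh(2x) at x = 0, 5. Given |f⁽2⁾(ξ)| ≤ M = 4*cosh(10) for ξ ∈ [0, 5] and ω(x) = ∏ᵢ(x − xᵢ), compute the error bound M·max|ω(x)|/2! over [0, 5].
25*cosh(10)/2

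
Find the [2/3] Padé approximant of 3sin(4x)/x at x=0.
(12 - 112*x**2/5)/(4*x**2/5 + 1)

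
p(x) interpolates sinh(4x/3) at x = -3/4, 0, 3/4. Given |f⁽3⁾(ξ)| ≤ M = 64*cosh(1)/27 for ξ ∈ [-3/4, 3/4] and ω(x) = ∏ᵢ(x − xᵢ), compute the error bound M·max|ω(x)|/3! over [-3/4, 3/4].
sqrt(3)*cosh(1)/27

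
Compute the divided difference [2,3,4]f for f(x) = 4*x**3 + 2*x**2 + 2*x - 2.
38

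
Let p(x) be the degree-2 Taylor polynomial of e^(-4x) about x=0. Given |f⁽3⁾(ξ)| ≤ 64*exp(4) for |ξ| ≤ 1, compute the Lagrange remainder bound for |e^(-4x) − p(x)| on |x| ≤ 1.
32*exp(4)/3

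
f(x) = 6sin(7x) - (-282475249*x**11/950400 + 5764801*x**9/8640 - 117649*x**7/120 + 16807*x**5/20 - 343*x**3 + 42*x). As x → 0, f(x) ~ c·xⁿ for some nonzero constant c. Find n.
13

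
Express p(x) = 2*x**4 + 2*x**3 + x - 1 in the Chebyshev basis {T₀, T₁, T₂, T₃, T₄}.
(-1/4)T₀ + (5/2)T₁ + T₂ + (1/2)T₃ + (1/4)T₄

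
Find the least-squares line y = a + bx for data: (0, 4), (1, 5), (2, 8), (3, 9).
a = 19/5, b = 9/5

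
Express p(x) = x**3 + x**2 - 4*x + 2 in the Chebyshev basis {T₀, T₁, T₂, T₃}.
(5/2)T₀ + (-13/4)T₁ + (1/2)T₂ + (1/4)T₃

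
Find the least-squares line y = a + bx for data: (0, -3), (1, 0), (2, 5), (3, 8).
a = -16/5, b = 19/5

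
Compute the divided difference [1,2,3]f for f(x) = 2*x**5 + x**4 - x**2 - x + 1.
204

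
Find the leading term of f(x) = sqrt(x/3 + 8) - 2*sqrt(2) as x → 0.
sqrt(2)*x/24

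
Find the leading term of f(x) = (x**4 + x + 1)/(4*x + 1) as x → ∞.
x**3/4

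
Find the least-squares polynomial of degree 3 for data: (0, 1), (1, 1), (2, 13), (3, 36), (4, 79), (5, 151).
38/63 + (-89/378)x + (109/126)x² + (28/27)x³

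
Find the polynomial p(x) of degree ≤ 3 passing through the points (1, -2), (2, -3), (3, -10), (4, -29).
-x**3 + 3*x**2 - 3*x - 1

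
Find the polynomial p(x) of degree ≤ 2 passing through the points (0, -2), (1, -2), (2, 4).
3*x**2 - 3*x - 2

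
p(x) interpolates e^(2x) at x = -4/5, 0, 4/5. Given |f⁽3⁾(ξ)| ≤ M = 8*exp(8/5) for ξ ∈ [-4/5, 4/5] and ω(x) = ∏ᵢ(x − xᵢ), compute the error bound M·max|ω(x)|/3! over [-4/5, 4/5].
512*sqrt(3)*exp(8/5)/3375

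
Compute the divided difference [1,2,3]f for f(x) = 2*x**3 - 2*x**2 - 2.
10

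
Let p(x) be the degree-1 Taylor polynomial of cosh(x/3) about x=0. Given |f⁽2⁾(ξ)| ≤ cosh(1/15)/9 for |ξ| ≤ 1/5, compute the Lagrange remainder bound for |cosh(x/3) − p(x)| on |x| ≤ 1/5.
cosh(1/15)/450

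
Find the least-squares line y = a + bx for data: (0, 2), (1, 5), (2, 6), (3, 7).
a = 13/5, b = 8/5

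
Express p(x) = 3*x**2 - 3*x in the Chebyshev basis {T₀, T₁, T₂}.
(3/2)T₀ + (-3)T₁ + (3/2)T₂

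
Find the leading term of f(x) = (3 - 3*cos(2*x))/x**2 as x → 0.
6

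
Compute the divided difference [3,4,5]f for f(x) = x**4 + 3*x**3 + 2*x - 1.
133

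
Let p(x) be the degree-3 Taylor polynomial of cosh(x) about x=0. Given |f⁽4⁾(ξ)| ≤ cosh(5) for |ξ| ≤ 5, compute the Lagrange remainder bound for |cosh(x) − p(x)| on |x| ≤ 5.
625*cosh(5)/24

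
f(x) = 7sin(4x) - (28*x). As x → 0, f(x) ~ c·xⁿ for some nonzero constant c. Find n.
3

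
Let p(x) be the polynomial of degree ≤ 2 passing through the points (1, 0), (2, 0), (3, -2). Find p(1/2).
-3/4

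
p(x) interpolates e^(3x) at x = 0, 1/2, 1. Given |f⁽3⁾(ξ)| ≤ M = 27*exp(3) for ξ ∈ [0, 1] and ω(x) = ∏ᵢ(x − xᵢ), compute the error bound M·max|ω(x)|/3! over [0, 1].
sqrt(3)*exp(3)/8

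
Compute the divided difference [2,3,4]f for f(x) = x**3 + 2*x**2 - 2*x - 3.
11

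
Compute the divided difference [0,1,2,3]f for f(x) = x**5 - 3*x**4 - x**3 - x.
6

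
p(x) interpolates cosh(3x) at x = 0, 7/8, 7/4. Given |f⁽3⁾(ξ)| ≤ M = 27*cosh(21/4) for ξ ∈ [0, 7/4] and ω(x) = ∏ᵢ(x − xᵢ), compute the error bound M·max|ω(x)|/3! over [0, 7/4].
343*sqrt(3)*cosh(21/4)/512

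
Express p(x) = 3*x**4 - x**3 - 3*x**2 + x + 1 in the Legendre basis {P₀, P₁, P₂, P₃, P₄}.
(3/5)P₀ + (2/5)P₁ + (-2/7)P₂ + (-2/5)P₃ + (24/35)P₄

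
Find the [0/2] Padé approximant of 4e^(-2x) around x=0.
4/(2*x**2 + 2*x + 1)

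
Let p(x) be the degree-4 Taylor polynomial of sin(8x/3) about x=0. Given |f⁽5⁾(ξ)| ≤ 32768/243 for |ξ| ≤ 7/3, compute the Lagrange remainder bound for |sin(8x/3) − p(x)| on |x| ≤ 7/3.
68841472/885735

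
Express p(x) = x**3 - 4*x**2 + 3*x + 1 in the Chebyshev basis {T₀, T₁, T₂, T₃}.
-T₀ + (15/4)T₁ + (-2)T₂ + (1/4)T₃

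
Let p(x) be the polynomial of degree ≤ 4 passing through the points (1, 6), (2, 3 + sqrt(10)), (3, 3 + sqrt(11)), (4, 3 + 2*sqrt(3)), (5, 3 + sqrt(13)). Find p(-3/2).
-2145*sqrt(10)/32 - 1365*sqrt(3)/16 + 1155*sqrt(13)/128 + 9393/128 + 5005*sqrt(11)/64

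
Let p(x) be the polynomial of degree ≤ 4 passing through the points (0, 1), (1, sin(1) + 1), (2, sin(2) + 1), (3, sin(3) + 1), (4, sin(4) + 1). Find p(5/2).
-5*sin(1)/32 - 5*sin(4)/128 + 15*sin(3)/32 + 45*sin(2)/64 + 1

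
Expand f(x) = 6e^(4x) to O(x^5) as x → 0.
6 + 24*x + 48*x**2 + 64*x**3 + 64*x**4 + O(x**5)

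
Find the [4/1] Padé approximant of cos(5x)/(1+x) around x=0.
(625*x**4/24 - 25*x**2/2 + 1)/(x + 1)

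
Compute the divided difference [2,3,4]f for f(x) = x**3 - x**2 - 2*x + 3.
8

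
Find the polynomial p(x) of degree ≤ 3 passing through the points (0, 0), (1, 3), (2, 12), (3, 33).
x**3 + 2*x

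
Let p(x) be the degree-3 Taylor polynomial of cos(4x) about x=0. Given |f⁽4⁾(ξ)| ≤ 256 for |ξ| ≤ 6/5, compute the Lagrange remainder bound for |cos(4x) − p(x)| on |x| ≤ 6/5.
13824/625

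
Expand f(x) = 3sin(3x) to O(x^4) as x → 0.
9*x - 27*x**3/2 + O(x**4)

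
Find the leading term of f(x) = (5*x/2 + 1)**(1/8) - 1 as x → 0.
5*x/16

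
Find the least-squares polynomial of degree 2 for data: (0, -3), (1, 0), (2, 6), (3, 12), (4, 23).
-102/35 + (64/35)x + (8/7)x²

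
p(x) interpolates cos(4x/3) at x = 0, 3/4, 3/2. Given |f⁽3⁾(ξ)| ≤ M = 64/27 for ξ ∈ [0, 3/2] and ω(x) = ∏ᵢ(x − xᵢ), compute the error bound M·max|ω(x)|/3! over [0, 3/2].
sqrt(3)/27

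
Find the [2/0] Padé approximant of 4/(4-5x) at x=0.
25*x**2/16 + 5*x/4 + 1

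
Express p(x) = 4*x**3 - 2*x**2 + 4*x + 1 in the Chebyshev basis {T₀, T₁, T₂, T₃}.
(7)T₁ - T₂ + T₃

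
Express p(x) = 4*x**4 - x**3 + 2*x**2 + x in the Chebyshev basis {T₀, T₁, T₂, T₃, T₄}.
(5/2)T₀ + (1/4)T₁ + (3)T₂ + (-1/4)T₃ + (1/2)T₄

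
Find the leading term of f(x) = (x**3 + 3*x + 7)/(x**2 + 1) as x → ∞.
x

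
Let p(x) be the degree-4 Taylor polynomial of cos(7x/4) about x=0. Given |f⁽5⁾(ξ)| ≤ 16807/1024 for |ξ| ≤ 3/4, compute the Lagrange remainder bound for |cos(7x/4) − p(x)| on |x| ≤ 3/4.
1361367/41943040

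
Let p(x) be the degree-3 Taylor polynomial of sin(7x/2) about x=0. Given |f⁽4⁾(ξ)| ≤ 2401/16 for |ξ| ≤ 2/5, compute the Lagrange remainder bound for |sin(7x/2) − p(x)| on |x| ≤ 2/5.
2401/15000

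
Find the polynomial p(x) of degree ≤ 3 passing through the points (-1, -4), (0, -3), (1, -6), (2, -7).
x**3 - 2*x**2 - 2*x - 3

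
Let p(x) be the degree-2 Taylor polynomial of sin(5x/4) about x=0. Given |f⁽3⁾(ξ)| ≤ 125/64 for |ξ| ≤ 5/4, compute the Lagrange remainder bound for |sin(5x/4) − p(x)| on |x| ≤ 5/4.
15625/24576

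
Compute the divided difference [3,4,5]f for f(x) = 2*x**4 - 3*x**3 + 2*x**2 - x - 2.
160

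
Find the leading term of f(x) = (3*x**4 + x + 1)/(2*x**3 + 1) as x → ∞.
3*x/2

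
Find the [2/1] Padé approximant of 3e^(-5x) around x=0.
(25*x**2/2 - 10*x + 3)/(5*x/3 + 1)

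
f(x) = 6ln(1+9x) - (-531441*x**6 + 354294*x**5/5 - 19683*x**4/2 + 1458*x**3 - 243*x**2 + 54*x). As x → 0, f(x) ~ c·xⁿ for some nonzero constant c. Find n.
7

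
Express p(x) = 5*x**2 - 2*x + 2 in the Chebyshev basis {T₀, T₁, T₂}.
(9/2)T₀ + (-2)T₁ + (5/2)T₂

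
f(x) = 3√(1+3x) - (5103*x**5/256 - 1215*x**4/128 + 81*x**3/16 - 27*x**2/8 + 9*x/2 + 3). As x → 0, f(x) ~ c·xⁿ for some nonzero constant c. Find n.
6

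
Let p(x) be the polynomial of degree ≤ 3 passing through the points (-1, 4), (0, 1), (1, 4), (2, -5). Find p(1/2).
23/8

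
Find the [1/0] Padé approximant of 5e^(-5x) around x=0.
5 - 25*x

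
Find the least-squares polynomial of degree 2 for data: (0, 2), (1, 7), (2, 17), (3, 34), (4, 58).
78/35 + (73/70)x + (45/14)x²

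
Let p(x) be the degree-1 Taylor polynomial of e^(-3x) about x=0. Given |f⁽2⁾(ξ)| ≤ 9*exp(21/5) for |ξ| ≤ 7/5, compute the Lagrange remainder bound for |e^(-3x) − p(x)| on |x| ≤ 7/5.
441*exp(21/5)/50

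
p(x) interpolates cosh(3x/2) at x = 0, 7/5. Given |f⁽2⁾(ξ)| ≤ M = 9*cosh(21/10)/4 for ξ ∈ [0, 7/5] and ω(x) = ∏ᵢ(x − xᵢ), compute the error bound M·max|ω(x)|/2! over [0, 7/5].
441*cosh(21/10)/800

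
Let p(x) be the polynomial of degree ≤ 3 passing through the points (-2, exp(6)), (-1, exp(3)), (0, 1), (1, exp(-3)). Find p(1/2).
(5 + (-5*exp(3) + 15 + exp(6))*exp(3))*exp(-3)/16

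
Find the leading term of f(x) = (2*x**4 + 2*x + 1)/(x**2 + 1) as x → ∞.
2*x**2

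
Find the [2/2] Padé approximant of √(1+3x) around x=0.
(45*x**2/16 + 15*x/4 + 1)/(9*x**2/16 + 9*x/4 + 1)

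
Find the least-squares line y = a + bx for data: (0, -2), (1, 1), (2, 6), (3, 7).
a = -9/5, b = 16/5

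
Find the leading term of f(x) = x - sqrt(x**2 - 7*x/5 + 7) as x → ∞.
7/10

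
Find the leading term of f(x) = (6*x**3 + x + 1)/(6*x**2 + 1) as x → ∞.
x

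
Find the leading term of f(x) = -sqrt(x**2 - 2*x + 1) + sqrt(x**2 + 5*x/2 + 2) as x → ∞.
9/4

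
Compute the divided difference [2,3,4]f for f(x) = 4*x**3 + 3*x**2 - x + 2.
39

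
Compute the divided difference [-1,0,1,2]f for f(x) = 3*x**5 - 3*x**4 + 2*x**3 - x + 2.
11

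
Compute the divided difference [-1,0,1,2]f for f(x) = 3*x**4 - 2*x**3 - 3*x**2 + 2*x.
4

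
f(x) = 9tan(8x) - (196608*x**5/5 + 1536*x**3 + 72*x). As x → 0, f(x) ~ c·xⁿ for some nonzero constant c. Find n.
7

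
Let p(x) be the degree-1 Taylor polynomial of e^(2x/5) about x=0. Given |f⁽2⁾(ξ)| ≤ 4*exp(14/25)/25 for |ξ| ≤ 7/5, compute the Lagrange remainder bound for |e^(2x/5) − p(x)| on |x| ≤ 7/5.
98*exp(14/25)/625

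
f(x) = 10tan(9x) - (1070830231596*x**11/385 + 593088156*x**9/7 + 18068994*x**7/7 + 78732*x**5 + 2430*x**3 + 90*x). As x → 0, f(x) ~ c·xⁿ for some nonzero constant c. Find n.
13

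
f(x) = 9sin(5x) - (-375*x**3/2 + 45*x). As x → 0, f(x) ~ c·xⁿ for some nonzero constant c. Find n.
5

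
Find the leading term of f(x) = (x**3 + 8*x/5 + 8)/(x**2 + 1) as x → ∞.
x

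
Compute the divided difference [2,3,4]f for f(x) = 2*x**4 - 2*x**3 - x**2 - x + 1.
91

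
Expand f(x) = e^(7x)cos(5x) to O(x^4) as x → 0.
1 + 7*x + 12*x**2 - 91*x**3/3 + O(x**4)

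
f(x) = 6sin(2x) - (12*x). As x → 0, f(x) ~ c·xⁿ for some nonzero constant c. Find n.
3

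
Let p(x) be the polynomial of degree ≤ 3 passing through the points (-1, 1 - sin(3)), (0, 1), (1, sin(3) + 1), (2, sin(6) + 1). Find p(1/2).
-sin(6)/16 + 5*sin(3)/8 + 1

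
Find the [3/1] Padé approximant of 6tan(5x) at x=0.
250*x**3 + 30*x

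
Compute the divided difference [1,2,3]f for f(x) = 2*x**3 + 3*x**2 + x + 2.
15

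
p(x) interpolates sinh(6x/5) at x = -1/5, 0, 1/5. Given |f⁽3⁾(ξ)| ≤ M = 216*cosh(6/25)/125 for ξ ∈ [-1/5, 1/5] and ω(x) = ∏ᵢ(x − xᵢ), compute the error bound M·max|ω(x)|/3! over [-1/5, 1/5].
8*sqrt(3)*cosh(6/25)/15625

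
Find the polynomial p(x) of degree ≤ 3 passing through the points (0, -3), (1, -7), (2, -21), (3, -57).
-2*x**3 + x**2 - 3*x - 3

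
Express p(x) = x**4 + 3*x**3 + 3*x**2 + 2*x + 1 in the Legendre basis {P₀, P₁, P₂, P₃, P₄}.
(11/5)P₀ + (19/5)P₁ + (18/7)P₂ + (6/5)P₃ + (8/35)P₄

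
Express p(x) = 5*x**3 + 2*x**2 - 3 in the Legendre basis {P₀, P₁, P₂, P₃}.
(-7/3)P₀ + (3)P₁ + (4/3)P₂ + (2)P₃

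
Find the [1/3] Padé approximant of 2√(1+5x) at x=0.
(35*x/4 + 2)/(125*x**3/64 - 25*x**2/16 + 15*x/8 + 1)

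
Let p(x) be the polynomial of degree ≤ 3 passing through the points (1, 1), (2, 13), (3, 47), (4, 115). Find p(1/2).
-1/2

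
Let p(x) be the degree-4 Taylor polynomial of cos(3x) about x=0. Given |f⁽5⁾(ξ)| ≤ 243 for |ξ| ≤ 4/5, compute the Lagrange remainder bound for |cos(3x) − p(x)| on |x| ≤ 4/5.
10368/15625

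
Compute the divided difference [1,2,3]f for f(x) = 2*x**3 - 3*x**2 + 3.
9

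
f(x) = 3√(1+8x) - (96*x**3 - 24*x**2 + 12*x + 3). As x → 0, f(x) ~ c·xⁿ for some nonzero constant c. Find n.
4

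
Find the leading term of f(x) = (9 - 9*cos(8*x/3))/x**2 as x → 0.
32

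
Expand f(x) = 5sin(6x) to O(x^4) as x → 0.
30*x - 180*x**3 + O(x**4)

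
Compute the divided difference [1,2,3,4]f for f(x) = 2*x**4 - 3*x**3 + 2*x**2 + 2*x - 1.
17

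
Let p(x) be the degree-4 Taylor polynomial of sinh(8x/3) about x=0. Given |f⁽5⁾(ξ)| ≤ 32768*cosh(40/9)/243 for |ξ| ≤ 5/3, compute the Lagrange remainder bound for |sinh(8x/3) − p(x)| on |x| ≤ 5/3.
2560000*cosh(40/9)/177147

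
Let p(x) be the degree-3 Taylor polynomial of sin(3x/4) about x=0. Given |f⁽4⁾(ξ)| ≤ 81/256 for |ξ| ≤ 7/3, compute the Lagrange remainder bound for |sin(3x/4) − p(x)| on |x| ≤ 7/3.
2401/6144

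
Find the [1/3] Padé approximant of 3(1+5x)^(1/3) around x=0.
(25*x/2 + 3)/(125*x**3/81 - 25*x**2/18 + 5*x/2 + 1)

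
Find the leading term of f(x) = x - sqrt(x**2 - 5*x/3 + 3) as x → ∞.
5/6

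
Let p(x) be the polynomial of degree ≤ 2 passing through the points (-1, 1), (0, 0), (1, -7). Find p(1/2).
-11/4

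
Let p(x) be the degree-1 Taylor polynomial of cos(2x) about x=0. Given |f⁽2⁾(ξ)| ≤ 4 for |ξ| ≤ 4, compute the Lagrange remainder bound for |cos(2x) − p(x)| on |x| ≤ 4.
32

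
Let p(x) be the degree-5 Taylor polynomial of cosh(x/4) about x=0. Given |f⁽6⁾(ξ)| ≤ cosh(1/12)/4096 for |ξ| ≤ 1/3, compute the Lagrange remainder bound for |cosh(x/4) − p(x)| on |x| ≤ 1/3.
cosh(1/12)/2149908480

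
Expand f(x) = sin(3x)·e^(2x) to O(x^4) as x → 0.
3*x + 6*x**2 + 3*x**3/2 + O(x**4)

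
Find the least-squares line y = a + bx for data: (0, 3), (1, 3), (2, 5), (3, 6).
a = 13/5, b = 11/10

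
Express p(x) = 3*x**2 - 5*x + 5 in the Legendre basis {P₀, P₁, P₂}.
(6)P₀ + (-5)P₁ + (2)P₂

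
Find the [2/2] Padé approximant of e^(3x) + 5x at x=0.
(3*x**2/4 + 53*x/7 + 1)/(-9*x**2/28 - 3*x/7 + 1)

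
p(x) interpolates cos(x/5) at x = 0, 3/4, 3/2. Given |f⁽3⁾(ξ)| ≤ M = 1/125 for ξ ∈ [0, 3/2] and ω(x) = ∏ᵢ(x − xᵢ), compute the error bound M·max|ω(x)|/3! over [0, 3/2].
sqrt(3)/8000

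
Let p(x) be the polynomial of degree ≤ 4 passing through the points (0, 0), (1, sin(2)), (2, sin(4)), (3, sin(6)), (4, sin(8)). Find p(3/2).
45*sin(4)/64 + 3*sin(8)/128 - 5*sin(6)/32 + 15*sin(2)/32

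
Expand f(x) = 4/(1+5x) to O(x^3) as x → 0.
4 - 20*x + 100*x**2 + O(x**3)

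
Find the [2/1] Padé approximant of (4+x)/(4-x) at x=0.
(x/4 + 1)/(1 - x/4)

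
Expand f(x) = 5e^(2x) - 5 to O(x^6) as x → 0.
10*x + 10*x**2 + 20*x**3/3 + 10*x**4/3 + 4*x**5/3 + O(x**6)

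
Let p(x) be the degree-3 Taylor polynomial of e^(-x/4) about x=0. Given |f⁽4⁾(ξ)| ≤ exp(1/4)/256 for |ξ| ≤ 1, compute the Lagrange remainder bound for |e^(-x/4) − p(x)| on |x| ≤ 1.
exp(1/4)/6144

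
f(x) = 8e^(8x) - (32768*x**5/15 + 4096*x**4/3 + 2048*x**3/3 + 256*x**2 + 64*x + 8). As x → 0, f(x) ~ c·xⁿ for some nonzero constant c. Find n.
6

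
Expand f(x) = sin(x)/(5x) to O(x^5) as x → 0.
1/5 - x**2/30 + x**4/600 + O(x**5)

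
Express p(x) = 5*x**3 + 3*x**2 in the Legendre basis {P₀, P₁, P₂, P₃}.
P₀ + (3)P₁ + (2)P₂ + (2)P₃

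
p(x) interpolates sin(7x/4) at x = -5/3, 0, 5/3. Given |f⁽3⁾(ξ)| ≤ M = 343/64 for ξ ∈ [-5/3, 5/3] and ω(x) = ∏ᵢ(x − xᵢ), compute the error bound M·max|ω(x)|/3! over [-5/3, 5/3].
42875*sqrt(3)/46656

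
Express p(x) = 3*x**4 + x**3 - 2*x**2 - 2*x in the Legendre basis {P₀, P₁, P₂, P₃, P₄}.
(-1/15)P₀ + (-7/5)P₁ + (8/21)P₂ + (2/5)P₃ + (24/35)P₄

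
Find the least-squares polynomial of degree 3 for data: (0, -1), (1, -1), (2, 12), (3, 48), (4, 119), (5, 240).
-74/63 + (-361/378)x + (-101/252)x² + (221/108)x³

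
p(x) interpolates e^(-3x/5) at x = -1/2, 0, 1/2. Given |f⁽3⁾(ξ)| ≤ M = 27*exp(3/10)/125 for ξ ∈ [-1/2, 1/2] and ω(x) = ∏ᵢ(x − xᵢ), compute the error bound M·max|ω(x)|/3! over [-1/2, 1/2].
sqrt(3)*exp(3/10)/1000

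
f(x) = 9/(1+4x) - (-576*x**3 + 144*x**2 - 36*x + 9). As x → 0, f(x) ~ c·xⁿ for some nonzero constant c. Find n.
4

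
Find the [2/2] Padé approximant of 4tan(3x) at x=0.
12*x/(1 - 3*x**2)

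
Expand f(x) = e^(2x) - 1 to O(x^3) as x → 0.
2*x + 2*x**2 + O(x**3)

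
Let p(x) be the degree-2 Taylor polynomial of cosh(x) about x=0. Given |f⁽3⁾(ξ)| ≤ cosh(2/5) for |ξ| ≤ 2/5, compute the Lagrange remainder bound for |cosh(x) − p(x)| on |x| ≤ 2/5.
4*cosh(2/5)/375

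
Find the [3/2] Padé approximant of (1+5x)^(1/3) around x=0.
(175*x**3/81 + 35*x**2/3 + 7*x + 1)/(50*x**2/9 + 16*x/3 + 1)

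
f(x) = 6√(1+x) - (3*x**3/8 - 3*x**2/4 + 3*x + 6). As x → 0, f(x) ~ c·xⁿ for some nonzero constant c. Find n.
4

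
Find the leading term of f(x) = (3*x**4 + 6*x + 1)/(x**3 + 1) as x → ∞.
3*x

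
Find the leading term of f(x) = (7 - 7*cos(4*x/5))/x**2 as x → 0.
56/25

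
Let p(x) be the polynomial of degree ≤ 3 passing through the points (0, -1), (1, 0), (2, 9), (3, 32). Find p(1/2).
-9/8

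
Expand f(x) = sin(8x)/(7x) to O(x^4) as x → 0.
8/7 - 256*x**2/21 + O(x**4)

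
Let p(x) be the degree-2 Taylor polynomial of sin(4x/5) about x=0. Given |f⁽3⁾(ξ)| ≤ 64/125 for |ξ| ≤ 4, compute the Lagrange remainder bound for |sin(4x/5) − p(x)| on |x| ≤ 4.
2048/375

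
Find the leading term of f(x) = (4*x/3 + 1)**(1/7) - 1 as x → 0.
4*x/21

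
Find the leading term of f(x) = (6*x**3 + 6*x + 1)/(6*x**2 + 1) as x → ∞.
x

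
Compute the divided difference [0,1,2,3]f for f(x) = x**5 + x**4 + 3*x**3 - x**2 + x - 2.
34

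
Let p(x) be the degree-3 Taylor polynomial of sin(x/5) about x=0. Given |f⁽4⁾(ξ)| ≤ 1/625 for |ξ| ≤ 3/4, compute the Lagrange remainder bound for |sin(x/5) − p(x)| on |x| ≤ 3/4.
27/1280000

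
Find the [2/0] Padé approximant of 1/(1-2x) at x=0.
4*x**2 + 2*x + 1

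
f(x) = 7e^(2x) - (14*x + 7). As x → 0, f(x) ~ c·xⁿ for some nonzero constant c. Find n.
2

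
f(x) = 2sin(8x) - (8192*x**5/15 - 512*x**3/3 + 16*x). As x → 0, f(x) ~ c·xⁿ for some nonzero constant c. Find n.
7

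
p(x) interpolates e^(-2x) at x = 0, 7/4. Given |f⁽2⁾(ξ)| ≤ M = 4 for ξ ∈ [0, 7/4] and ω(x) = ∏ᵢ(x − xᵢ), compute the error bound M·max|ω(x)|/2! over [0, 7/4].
49/32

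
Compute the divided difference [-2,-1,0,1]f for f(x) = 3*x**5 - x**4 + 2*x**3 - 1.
19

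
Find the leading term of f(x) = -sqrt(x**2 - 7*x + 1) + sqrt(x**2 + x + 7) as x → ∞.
4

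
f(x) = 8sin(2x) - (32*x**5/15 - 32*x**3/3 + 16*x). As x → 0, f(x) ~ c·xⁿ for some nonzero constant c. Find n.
7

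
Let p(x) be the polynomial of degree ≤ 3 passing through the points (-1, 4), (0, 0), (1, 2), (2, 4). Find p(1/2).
5/8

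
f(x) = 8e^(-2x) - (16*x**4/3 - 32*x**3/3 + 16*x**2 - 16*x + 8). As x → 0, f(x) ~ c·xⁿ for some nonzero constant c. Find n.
5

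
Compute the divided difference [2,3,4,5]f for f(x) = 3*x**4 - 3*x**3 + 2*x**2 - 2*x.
39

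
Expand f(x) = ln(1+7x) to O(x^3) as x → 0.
7*x - 49*x**2/2 + O(x**3)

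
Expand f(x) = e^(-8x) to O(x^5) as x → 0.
1 - 8*x + 32*x**2 - 256*x**3/3 + 512*x**4/3 + O(x**5)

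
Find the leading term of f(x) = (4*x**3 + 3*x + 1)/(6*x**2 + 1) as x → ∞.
2*x/3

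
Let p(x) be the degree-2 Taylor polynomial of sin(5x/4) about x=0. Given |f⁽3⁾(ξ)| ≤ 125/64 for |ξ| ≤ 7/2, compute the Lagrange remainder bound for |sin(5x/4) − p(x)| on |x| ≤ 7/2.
42875/3072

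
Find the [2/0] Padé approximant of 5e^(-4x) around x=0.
40*x**2 - 20*x + 5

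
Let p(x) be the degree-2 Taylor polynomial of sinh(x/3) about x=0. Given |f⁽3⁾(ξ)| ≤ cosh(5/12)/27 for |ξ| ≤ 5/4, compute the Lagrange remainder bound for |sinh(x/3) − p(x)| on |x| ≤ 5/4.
125*cosh(5/12)/10368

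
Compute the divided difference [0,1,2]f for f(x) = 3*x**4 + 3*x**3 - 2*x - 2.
30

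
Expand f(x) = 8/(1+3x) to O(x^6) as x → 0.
8 - 24*x + 72*x**2 - 216*x**3 + 648*x**4 - 1944*x**5 + O(x**6)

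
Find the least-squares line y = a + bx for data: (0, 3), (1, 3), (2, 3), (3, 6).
a = 12/5, b = 9/10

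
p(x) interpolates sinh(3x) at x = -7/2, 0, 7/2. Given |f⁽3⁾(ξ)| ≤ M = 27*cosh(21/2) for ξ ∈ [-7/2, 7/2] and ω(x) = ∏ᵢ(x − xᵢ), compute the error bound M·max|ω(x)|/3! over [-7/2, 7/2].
343*sqrt(3)*cosh(21/2)/8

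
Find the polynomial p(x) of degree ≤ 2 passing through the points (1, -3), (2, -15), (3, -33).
-3*x**2 - 3*x + 3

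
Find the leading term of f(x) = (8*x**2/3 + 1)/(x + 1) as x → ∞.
8*x/3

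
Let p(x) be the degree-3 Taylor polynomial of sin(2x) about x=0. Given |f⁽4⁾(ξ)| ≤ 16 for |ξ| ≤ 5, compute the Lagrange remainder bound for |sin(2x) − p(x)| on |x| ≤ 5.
1250/3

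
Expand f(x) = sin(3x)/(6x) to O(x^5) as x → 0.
1/2 - 3*x**2/4 + 27*x**4/80 + O(x**5)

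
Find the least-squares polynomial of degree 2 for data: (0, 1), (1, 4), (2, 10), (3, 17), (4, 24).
24/35 + (233/70)x + (9/14)x²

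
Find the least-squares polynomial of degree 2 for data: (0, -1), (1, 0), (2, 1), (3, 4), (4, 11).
-3/5 + (-6/5)x + x²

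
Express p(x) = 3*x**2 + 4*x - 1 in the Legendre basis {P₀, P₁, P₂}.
(4)P₁ + (2)P₂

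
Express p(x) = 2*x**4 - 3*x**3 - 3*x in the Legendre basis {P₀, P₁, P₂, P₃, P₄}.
(2/5)P₀ + (-24/5)P₁ + (8/7)P₂ + (-6/5)P₃ + (16/35)P₄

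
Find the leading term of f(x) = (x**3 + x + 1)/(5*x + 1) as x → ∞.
x**2/5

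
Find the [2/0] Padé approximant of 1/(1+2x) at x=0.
4*x**2 - 2*x + 1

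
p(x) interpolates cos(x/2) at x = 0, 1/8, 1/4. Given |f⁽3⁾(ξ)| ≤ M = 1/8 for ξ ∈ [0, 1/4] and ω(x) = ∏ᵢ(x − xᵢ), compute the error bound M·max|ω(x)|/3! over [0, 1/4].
sqrt(3)/110592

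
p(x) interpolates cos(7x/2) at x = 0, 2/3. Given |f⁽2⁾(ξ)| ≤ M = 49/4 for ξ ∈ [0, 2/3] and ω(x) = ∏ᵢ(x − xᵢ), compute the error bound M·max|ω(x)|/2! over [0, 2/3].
49/72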